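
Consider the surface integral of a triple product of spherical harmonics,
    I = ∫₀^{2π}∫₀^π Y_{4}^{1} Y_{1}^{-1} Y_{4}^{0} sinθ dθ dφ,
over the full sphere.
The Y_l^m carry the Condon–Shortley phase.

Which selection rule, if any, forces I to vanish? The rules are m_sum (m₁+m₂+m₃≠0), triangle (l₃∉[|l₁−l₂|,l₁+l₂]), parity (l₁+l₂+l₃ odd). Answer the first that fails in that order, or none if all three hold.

m₁+m₂+m₃ = 1 − 1 + 0 = 0  ✓
triangle: |4−1|=3 ≤ l₃=4 ≤ 4+1=5  ✓
parity: l₁+l₂+l₃ = 9 is odd  ✗

parity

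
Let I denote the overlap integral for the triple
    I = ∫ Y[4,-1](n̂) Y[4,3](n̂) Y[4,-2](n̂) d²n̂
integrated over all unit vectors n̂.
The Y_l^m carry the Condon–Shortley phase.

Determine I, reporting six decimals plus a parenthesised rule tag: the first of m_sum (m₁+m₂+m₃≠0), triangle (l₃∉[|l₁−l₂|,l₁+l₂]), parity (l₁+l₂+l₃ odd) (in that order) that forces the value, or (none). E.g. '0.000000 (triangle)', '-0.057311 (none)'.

m-sum 0 ✓  L=12 even ✓  0≤4≤8 ✓
Π(2lᵢ+1) = 9×9×9 = 729
triangle coeff Δ(4,4,4) = 1/450450
Σ_t [0,4]: t=0:+1/13824 t=1:−1/216 t=2:+1/64 t=3:−1/216 t=4:+1/13824 = 5/768
(3j)²=18/1001 [(4 4 4; 0 0 0)], sign=+1
Σ_t [3,4]: t=3:−1/576 t=4:+1/864 = -1/1728
(3j)²=5/1287 [(4 4 4; -1 3 -2)], sign=-1
⇒ 4πI² = 7290/143143
I = (-1)√(7290/143143/(4π)) = -0.06366105
No selection rule forces the value: the integral is nonzero (none).

-0.063661 (none)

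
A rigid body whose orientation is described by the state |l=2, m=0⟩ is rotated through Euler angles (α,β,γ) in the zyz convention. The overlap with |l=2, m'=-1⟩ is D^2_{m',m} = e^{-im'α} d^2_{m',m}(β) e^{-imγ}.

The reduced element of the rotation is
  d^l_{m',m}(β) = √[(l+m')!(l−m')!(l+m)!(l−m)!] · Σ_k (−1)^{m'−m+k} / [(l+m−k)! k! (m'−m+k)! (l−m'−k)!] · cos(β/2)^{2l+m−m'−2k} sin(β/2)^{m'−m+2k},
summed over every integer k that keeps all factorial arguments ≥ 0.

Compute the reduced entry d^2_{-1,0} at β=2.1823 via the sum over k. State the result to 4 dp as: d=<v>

d^2_{-1,0}(β=2.1823) via the finite sum:
c=cos(2.182300/2)=0.461465, s=sin(2.182300/2)=0.887158; N=√[1·6·2·2]=4.898979
Admissible k: 1..2 (factorial args all ≥0)
  k=1: (−1)^0·4.8990/(2)·0.4615^3·0.8872^1 = +0.213547
  k=2: (−1)^1·4.8990/(2)·0.4615^1·0.8872^3 = -0.789256
d^2_{-1,0}(2.1823) = +0.213547 -0.789256 = -0.575709

d=-0.5757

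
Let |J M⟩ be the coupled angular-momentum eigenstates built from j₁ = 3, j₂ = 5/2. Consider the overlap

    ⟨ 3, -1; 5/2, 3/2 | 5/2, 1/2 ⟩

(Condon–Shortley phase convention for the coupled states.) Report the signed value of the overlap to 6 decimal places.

+0.169031  (= +√(1/35))

j₁+j₂−J=3  J+j₁−j₂=3  J−j₁+j₂=2  j₁+j₂+J+1=9
(j₁±m₁, j₂±m₂, J±M) = (2,4,4,1,3,2)
P² = 576/35
sum k=2..3:
  [2] +1/8 = 1/8
  [3] −1/12 = -1/12
S = 1/24
C² = P²·S² = 1/35 ; C = +0.169031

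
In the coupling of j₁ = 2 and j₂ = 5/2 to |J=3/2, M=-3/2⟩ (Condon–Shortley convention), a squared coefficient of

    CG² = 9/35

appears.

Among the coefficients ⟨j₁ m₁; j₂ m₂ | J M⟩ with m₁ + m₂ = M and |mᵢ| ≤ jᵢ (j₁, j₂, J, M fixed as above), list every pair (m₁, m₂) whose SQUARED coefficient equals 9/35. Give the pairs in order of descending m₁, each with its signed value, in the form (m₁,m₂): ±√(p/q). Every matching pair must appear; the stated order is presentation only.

Admissible pairs with m₁+m₂ = M = -3/2: (-2,1/2), (-1,-1/2), (0,-3/2), (1,-5/2)
  (m₁,m₂)=(1,-5/2): CG² = 2/7, CG = +√(2/7)
  (m₁,m₂)=(0,-3/2): CG² = 12/35, CG = −√(12/35)
  (m₁,m₂)=(-1,-1/2): CG² = 9/35, CG = +√(9/35)   ← matches the target
  (m₁,m₂)=(-2,1/2): CG² = 4/35, CG = −√(4/35)
Pairs with CG² = 9/35: (-1,-1/2): +√(9/35)

(-1,-1/2): +√(9/35)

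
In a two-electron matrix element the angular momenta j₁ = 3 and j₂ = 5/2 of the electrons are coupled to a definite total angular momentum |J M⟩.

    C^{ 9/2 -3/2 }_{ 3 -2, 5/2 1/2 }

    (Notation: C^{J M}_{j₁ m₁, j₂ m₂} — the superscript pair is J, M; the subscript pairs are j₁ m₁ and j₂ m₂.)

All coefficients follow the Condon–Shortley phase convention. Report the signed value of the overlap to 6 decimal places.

√[10·1!5!4!/11! · 1!5!3!2!3!6!] = √(345600/77)
  +(−1)^0/∏(0,1,5,3,0,1)! = 1/720  (running 1/720)
  +(−1)^1/∏(1,0,4,2,1,2)! = -1/96  (running -13/1440)
⟨..|..⟩ = √(345600/77)·(-13/1440) = -0.604815

-0.604815  (= −√(169/462))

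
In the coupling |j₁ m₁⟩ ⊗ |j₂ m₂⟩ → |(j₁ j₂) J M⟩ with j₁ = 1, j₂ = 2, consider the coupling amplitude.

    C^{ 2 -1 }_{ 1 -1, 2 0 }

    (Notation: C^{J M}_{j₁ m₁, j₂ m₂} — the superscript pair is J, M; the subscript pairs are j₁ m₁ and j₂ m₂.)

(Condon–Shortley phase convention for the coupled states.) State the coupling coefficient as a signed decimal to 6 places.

-0.707107  (= −√(1/2))

√[5·1!1!3!/6! · 0!2!2!2!1!3!] = √(2)
  +(−1)^1/∏(1,0,1,1,0,2)! = -1/2  (running -1/2)
⟨..|..⟩ = √(2)·(-1/2) = -0.707107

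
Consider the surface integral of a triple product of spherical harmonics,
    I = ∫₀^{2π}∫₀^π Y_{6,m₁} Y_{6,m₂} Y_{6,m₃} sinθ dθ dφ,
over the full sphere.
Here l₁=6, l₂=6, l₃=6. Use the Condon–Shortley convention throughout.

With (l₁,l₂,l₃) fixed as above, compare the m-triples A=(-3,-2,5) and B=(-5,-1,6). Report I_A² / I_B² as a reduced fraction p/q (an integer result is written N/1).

2/11

Shared (l₁,l₂,l₃)=(6,6,6): N and (l;000)² cancel in I_A²/I_B².
A: Δ = 6!·6!·6!/19! = 1/325909584; Racah Σ t=3..4: t=3:−1/3110400 t=4:+1/4147200 = -1/12441600; ⇒ 3j(6 6 6; -3 -2 5)² = 7/4199, sgn +1
B: Δ = 6!·6!·6!/19! = 1/325909584; Racah Σ t=5..5: t=5:−1/62208000 = -1/62208000; ⇒ 3j(6 6 6; -5 -1 6)² = 77/8398, sgn -1
I_A²/I_B² = (7/4199)/(77/8398) = 2/11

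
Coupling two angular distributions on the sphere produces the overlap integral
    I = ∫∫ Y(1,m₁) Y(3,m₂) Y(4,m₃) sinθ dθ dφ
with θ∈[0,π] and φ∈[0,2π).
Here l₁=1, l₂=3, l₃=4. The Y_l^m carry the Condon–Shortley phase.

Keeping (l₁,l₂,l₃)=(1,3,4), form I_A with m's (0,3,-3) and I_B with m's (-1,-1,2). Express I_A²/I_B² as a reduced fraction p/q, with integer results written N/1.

Same 1,3,4: normalisation and zero-m 3j drop out of the ratio.
A: Δ: 0! 2! 6! / 9! → 1/252; sum: t=0:+1/720 = 1/720; 3j²(1 3 4; 0 3 -3) = Δ·Π!·Σ² = 1/36  (sign -1)
B: Δ: 0! 2! 6! / 9! → 1/252; sum: t=0:+1/96 = 1/96; 3j²(1 3 4; -1 -1 2) = Δ·Π!·Σ² = 5/84  (sign +1)
I_A²/I_B² = (1/36)/(5/84) = 7/15

7/15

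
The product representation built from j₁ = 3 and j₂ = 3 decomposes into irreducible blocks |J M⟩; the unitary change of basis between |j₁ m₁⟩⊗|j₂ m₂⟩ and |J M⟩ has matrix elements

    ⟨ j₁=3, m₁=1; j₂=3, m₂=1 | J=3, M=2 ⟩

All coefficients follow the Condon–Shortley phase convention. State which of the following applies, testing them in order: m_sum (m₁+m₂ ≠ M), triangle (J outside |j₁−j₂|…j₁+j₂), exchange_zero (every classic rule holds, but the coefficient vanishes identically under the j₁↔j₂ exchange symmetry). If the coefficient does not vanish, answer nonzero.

m-sum: m₁+m₂ = 1+1 = 2, M = 2  ✓
triangle: |j₁−j₂| = 0 ≤ J = 3 ≤ j₁+j₂ = 6  ✓
exchange: j₁=j₂ and m₁=m₂, and (−1)^(j₁+j₂−J) = (−1)^3 = −1 forces ⟨j₁m₁;j₂m₂|JM⟩ = −⟨j₂m₂;j₁m₁|JM⟩ = −⟨j₁m₁;j₂m₂|JM⟩ ⇒ the coefficient vanishes identically
Racah sum check: Σ_k collapses to 0 ⇒ CG = 0

exchange_zero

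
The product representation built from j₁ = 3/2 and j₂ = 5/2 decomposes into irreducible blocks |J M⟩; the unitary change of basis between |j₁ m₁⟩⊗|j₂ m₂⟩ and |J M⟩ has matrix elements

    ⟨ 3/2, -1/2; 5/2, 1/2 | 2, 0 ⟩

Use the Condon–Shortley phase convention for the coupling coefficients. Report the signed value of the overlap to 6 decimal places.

j₁+j₂−J=2  J+j₁−j₂=1  J−j₁+j₂=3  j₁+j₂+J+1=7
(j₁±m₁, j₂±m₂, J±M) = (1,2,3,2,2,2)
P² = 8/7
sum k=1..2:
  [1] −1/2 = -1/2
  [2] +1/4 = 1/4
S = -1/4
C² = P²·S² = 1/14 ; C = -0.267261

−√(1/14) ≈ -0.267261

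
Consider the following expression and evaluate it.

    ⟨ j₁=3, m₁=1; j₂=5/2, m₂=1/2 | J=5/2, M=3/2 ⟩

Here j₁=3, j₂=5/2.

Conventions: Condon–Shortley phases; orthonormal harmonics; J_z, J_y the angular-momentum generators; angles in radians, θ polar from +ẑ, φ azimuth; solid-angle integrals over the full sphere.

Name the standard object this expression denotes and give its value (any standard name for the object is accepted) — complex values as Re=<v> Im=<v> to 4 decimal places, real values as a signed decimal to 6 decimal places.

Clebsch–Gordan coefficient, −√(1/35) ≈ -0.169031

This is a Clebsch–Gordan (vector-coupling) coefficient.
√[6·3!3!2!/9! · 4!2!3!2!4!1!] = √(576/35)
  +(−1)^1/∏(1,2,1,2,2,0)! = -1/8  (running -1/8)
  +(−1)^2/∏(2,1,0,1,3,1)! = 1/12  (running -1/24)
⟨..|..⟩ = √(576/35)·(-1/24) = -0.169031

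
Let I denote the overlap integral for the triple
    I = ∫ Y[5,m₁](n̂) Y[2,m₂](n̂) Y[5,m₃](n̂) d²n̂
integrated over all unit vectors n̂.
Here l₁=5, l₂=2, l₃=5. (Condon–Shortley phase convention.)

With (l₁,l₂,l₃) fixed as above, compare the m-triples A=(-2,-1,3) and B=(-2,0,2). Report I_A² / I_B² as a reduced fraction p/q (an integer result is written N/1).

25/9

Same 5,2,5: normalisation and zero-m 3j drop out of the ratio.
A: Δ: 2! 8! 2! / 13! → 1/38610; sum: t=0:+1/10080 t=1:−1/2880 = -1/4032; 3j²(5 2 5; -2 -1 3) = Δ·Π!·Σ² = 10/429  (sign -1)
B: Δ: 2! 8! 2! / 13! → 1/38610; sum: t=0:+1/20160 t=1:−1/1440 t=2:+1/2880 = -1/3360; 3j²(5 2 5; -2 0 2) = Δ·Π!·Σ² = 6/715  (sign +1)
I_A²/I_B² = (10/429)/(6/715) = 25/9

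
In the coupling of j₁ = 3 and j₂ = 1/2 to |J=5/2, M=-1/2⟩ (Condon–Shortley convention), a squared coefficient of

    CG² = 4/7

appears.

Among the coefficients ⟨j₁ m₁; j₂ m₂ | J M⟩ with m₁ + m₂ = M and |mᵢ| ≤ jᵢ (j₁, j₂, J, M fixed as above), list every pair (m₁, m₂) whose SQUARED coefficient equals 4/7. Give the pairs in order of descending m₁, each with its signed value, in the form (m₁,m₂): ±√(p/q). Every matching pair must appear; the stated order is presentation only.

(-1,1/2): −√(4/7)

Admissible pairs with m₁+m₂ = M = -1/2: (-1,1/2), (0,-1/2)
  (m₁,m₂)=(0,-1/2): CG² = 3/7, CG = +√(3/7)
  (m₁,m₂)=(-1,1/2): CG² = 4/7, CG = −√(4/7)   ← matches the target
Pairs with CG² = 4/7: (-1,1/2): −√(4/7)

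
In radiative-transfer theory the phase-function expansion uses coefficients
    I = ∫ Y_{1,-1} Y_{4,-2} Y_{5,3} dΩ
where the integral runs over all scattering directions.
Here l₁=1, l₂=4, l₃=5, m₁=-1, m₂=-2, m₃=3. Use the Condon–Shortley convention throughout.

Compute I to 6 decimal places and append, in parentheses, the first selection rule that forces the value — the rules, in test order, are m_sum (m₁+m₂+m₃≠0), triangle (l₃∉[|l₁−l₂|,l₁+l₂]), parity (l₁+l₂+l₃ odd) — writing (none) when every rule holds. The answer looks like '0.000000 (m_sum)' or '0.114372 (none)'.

-0.259847 (none)

Rules hold: Σm=0, L=10 even, 3≤5≤5.
N = 3·9·11 = 297
Δ = 0!·2!·8!/11! = 1/495
Racah Σ t=0..0: t=0:+1/576 = 1/576
⇒ 3j(1 4 5; 0 0 0)² = 5/99, sgn -1
Racah Σ t=0..0: t=0:+1/2880 = 1/2880
⇒ 3j(1 4 5; -1 -2 3)² = 28/495, sgn +1
4πI² = N·(3j₀)²·(3jₘ)² = 28/33
I = -1·√(0.848485/4π) = -0.25984664
No selection rule forces the value: the integral is nonzero (none).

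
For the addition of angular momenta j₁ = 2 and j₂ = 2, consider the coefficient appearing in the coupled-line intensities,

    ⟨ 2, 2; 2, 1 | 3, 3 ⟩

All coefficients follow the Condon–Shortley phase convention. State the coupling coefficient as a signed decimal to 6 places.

√[7·1!3!3!/8! · 4!0!3!1!6!0!] = √(648)
  +(−1)^0/∏(0,1,0,3,3,0)! = 1/36  (running 1/36)
⟨..|..⟩ = √(648)·(1/36) = +0.707107

+√(1/2) = +0.707107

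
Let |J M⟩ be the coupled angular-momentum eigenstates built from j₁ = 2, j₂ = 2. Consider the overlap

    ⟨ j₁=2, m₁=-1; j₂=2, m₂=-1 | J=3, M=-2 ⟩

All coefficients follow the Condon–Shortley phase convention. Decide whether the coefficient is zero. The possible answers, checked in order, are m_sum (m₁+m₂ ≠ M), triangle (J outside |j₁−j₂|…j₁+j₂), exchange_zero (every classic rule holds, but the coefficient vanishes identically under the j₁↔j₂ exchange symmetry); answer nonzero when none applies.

exchange_zero

m-sum: m₁+m₂ = -1+(-1) = -2, M = -2  ✓
triangle: |j₁−j₂| = 0 ≤ J = 3 ≤ j₁+j₂ = 4  ✓
exchange: j₁=j₂ and m₁=m₂, and (−1)^(j₁+j₂−J) = (−1)^1 = −1 forces ⟨j₁m₁;j₂m₂|JM⟩ = −⟨j₂m₂;j₁m₁|JM⟩ = −⟨j₁m₁;j₂m₂|JM⟩ ⇒ the coefficient vanishes identically
Racah sum check: Σ_k collapses to 0 ⇒ CG = 0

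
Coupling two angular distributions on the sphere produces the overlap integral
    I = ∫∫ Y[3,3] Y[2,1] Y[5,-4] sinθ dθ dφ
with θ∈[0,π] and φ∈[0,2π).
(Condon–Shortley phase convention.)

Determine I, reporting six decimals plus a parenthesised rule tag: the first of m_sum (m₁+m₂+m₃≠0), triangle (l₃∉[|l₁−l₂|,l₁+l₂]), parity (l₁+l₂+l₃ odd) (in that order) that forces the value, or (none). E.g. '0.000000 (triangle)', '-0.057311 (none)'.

0.219610 (none)

Checks pass: Σm=0; 10 even; l₃=5∈[1,5].
(2·3+1)(2·2+1)(2·5+1) = 385
Δ: 0! 6! 4! / 11! → 1/2310
sum: t=0:+1/144 = 1/144
3j²(3 2 5; 0 0 0) = Δ·Π!·Σ² = 10/231  (sign -1)
sum: t=0:+1/4320 = 1/4320
3j²(3 2 5; 3 1 -4) = Δ·Π!·Σ² = 2/55  (sign -1)
combine: 4πI² = 385·10/231·2/55 = 20/33
take √, sign +1: I = 0.21961050
No selection rule forces the value: the integral is nonzero (none).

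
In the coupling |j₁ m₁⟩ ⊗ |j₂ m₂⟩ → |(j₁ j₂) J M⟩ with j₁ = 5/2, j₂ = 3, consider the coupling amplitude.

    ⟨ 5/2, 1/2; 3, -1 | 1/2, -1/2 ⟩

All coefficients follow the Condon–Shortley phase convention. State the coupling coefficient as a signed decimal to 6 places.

triangle: 5!·0!·1!/7! = 120/5040
(j±m)!: 3!·2!·2!·4!·0!·1! = 576
prefactor² = (2J+1)·Δ·N² = 192/7
  k=2: +1/(2!·3!·0!·0!·0!·1!) = 1/12
Σ = 1/12  ⇒  CG² = 192/7·(1/12)² = 4/21
CG = +√(4/21) = +0.436436

+0.436436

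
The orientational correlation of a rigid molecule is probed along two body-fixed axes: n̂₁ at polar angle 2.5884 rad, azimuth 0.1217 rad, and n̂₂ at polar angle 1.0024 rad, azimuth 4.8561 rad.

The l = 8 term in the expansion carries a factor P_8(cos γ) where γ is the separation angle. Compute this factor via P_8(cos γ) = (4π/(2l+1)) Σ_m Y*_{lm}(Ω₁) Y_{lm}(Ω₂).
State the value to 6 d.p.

-0.197983

Term-by-term m-sum for l=8 (normalisation 4π/17 = 0.739198):
  [-8]  conj(Y_{8,-8})(Ω₁) = +0.001683+0.002475i ; Y_{8,-8}(Ω₂) = +0.053617-0.119707i ; Δ = +0.000387-0.000069i
  [-7]  conj(Y_{8,-7})(Ω₁) = -0.012769-0.014591i ; Y_{8,-7}(Ω₂) = -0.283061-0.179371i ; Δ = +0.000997+0.006420i
  [-6]  conj(Y_{8,-6})(Ω₁) = +0.058165+0.052074i ; Y_{8,-6}(Ω₂) = -0.293666+0.342676i ; Δ = -0.034926+0.004639i
  [-5]  conj(Y_{8,-5})(Ω₁) = -0.178634-0.124452i ; Y_{8,-5}(Ω₂) = +0.164910+0.188573i ; Δ = -0.005990-0.054209i
  [-4]  conj(Y_{8,-4})(Ω₁) = +0.370113+0.195895i ; Y_{8,-4}(Ω₂) = -0.154177+0.099880i ; Δ = -0.076629+0.006764i
  [-3]  conj(Y_{8,-3})(Ω₁) = -0.464900-0.177702i ; Y_{8,-3}(Ω₂) = +0.148100+0.321962i ; Δ = -0.011639-0.175998i
  [-2]  conj(Y_{8,-2})(Ω₁) = +0.190217+0.047235i ; Y_{8,-2}(Ω₂) = -0.007653+0.002262i ; Δ = -0.001563+0.000069i
  [-1]  conj(Y_{8,-1})(Ω₁) = +0.329079+0.040248i ; Y_{8,-1}(Ω₂) = +0.049632+0.342982i ; Δ = +0.002529+0.114866i
  [+0]  conj(Y_{8,0})(Ω₁) = -0.319798-0.000000i ; Y_{8,0}(Ω₂) = +0.044303+0.000000i ; Δ = -0.014168-0.000000i
  [+1]  conj(Y_{8,1})(Ω₁) = -0.329079+0.040248i ; Y_{8,1}(Ω₂) = -0.049632+0.342982i ; Δ = +0.002529-0.114866i
  [+2]  conj(Y_{8,2})(Ω₁) = +0.190217-0.047235i ; Y_{8,2}(Ω₂) = -0.007653-0.002262i ; Δ = -0.001563-0.000069i
  [+3]  conj(Y_{8,3})(Ω₁) = +0.464900-0.177702i ; Y_{8,3}(Ω₂) = -0.148100+0.321962i ; Δ = -0.011639+0.175998i
  [+4]  conj(Y_{8,4})(Ω₁) = +0.370113-0.195895i ; Y_{8,4}(Ω₂) = -0.154177-0.099880i ; Δ = -0.076629-0.006764i
  [+5]  conj(Y_{8,5})(Ω₁) = +0.178634-0.124452i ; Y_{8,5}(Ω₂) = -0.164910+0.188573i ; Δ = -0.005990+0.054209i
  [+6]  conj(Y_{8,6})(Ω₁) = +0.058165-0.052074i ; Y_{8,6}(Ω₂) = -0.293666-0.342676i ; Δ = -0.034926-0.004639i
  [+7]  conj(Y_{8,7})(Ω₁) = +0.012769-0.014591i ; Y_{8,7}(Ω₂) = +0.283061-0.179371i ; Δ = +0.000997-0.006420i
  [+8]  conj(Y_{8,8})(Ω₁) = +0.001683-0.002475i ; Y_{8,8}(Ω₂) = +0.053617+0.119707i ; Δ = +0.000387+0.000069i
Σ over m = -0.267835-0.000000i; ×(4π/17) → -0.197983-0.000000i. Real part: -0.197983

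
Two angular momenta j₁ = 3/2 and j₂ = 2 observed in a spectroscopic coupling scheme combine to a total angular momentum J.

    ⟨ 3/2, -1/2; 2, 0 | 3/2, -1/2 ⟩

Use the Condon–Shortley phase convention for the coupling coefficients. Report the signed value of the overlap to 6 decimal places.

√[4·2!1!2!/6! · 1!2!2!2!1!2!] = √(16/45)
  +(−1)^1/∏(1,1,1,1,0,1)! = -1  (running -1)
  +(−1)^2/∏(2,0,0,0,1,2)! = 1/4  (running -3/4)
⟨..|..⟩ = √(16/45)·(-3/4) = -0.447214

−√(1/5) ≈ -0.447214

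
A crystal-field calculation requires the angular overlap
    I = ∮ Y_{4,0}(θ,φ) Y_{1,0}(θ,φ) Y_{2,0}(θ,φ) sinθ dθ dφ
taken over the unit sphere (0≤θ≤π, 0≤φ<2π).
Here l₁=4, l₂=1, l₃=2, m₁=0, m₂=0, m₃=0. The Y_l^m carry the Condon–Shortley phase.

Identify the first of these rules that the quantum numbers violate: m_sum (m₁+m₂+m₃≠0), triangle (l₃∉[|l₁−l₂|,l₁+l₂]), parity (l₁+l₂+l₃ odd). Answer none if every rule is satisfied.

Σmᵢ = 0  ✓
l₃∈[|l₁−l₂|,l₁+l₂]=[3,5] required, l₃=2 fails  ✗
Σlᵢ = 7 ⇒ odd

triangle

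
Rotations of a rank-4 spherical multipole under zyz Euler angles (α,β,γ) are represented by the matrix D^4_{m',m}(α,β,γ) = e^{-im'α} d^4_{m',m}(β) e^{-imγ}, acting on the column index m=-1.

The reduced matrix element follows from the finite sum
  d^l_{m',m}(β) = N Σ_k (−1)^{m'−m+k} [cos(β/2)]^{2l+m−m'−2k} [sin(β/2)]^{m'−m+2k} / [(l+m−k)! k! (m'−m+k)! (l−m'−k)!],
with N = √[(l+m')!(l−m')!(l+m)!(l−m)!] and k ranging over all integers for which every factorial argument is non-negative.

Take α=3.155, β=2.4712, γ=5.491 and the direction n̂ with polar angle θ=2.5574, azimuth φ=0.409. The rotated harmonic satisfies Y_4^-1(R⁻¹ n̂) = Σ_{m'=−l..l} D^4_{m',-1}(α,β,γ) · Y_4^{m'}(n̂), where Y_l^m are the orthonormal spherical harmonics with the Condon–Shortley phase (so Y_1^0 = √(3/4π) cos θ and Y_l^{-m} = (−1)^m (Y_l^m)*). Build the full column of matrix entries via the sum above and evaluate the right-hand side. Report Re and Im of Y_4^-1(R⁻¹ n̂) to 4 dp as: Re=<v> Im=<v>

Re=-0.2797 Im=0.1771

Need the full column D^4_{m',-1} for m'=−4..4 at α=3.1550, β=2.4712, γ=5.4910.
cos(β/2)=0.328955, sin(β/2)=0.944346
d^4_{-4,-1}: single k=3 term ⇒ +0.024275;  D = +0.017950-0.016343i
d^4_{-3,-1}: k∈[2..3] ⇒ +0.008969 -0.123193 = -0.114224;  D = +0.083424-0.078024i
d^4_{-2,-1}: k∈[1..3] ⇒ +0.001670 -0.068814 +0.378075 = +0.310931;  D = +0.224220-0.215414i
d^4_{-1,-1}: k∈[0..3] ⇒ +0.000137 -0.016950 +0.279376 -0.767464 = -0.504901;  D = +0.359375-0.354647i
d^4_{0,-1}: k∈[0..3] ⇒ -0.001760 +0.087044 -0.717347 +0.985299 = +0.353236;  D = +0.248075-0.251465i
d^4_{1,-1}: k∈[0..3] ⇒ +0.011300 -0.279376 +1.151196 -0.632482 = +0.250638;  D = -0.173613+0.180770i
d^4_{2,-1}: k∈[0..2] ⇒ -0.045876 +0.567112 -0.934737 = -0.413501;  D = -0.282401+0.302047i
d^4_{3,-1}: k∈[0..1] ⇒ +0.123193 -0.609156 = -0.485962;  D = +0.327100-0.359395i
d^4_{4,-1}: single k=0 term ⇒ -0.200058;  D = -0.132663+0.149746i
Y_4^{m'}(θ=2.5574,φ=0.409) and Σ D·Y over m':
  (+0.0180-0.0163i)·(-0.0027-0.0409i)  (+0.0834-0.0780i)·(-0.0590+0.1649i)  (+0.2242-0.2154i)·(+0.2693-0.2874i)  (+0.3594-0.3546i)·(-0.3736+0.1619i)  (+0.2481-0.2515i)·(-0.0983+0.0000i)  (-0.1736+0.1808i)·(+0.3736+0.1619i)  (-0.2824+0.3020i)·(+0.2693+0.2874i)  (+0.3271-0.3594i)·(+0.0590+0.1649i)  (-0.1327+0.1497i)·(-0.0027+0.0409i)
Y_4^-1(R⁻¹ n̂) = -0.279696+0.177093i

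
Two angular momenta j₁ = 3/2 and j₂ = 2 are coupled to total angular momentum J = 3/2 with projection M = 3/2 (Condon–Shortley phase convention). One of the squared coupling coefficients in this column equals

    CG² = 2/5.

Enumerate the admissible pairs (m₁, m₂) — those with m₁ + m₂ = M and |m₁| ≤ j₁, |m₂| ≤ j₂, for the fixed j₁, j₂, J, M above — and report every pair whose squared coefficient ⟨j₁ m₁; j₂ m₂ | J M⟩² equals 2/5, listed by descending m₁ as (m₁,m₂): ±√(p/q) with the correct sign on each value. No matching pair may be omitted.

(1/2,1): −√(2/5); (-1/2,2): +√(2/5)

Admissible pairs with m₁+m₂ = M = 3/2: (-1/2,2), (1/2,1), (3/2,0)
  (m₁,m₂)=(3/2,0): CG² = 1/5, CG = +√(1/5)
  (m₁,m₂)=(1/2,1): CG² = 2/5, CG = −√(2/5)   ← matches the target
  (m₁,m₂)=(-1/2,2): CG² = 2/5, CG = +√(2/5)   ← matches the target
Pairs with CG² = 2/5: (1/2,1): −√(2/5); (-1/2,2): +√(2/5)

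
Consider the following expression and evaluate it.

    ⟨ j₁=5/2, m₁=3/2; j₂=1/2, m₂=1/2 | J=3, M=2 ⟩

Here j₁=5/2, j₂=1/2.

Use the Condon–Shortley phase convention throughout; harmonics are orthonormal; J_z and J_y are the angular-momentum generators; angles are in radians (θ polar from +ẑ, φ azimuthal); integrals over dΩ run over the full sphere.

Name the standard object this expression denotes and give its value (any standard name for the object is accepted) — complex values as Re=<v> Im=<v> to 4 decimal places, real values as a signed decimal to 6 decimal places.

Clebsch–Gordan coefficient, +√(5/6) ≈ +0.912871

This is a Clebsch–Gordan (vector-coupling) coefficient.
triangle: 0!·5!·1!/7! = 120/5040
(j±m)!: 4!·1!·1!·0!·5!·1! = 2880
prefactor² = (2J+1)·Δ·N² = 480
  k=0: +1/(0!·0!·1!·1!·4!·0!) = 1/24
Σ = 1/24  ⇒  CG² = 480·(1/24)² = 5/6
CG = +√(5/6) = +0.912871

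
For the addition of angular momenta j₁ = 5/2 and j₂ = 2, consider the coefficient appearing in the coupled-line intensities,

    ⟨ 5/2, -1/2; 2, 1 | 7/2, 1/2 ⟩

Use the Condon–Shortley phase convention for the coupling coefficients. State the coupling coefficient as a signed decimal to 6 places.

√[8·1!4!3!/9! · 2!3!3!1!4!3!] = √(1152/35)
  +(−1)^0/∏(0,1,3,3,1,0)! = 1/36  (running 1/36)
  +(−1)^1/∏(1,0,2,2,2,1)! = -1/8  (running -7/72)
⟨..|..⟩ = √(1152/35)·(-7/72) = -0.557773

-0.557773  (= −√(14/45))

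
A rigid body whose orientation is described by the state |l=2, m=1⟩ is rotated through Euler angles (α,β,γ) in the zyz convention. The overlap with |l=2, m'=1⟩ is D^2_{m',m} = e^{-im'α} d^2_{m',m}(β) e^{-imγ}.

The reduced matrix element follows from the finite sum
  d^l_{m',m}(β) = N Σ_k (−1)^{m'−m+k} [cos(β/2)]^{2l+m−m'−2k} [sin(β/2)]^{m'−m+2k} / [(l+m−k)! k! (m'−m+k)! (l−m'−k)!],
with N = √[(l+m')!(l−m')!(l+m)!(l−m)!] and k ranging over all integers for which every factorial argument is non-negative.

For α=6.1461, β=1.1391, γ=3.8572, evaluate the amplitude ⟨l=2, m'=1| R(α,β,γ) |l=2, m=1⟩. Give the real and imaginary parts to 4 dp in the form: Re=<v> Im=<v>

D^2_{1,1}(6.1461,1.1391,3.8572) = e^{-i·1·6.1461}·d^2_{1,1}(1.1391)·e^{-i·1·3.8572}. Compute d first:
Half-angle: c=0.842144, s=0.539253. N=√(6·1·6·1)=6.000000
k∈{0,1} keeps every argument non-negative
  k=0: (−1)^0·6.0000/(6)·0.8421^4·0.5393^0 = +0.502973
  k=1: (−1)^1·6.0000/(2)·0.8421^2·0.5393^2 = -0.618698
d^2_{1,1}(1.1391) = +0.502973 -0.618698 = -0.115725
Attach z-rotation phases: D = e^{-i(1)(6.1461)}·(-0.115725)·e^{-i(1)(3.8572)} = +0.096893-0.063277i

Re=0.0969 Im=-0.0633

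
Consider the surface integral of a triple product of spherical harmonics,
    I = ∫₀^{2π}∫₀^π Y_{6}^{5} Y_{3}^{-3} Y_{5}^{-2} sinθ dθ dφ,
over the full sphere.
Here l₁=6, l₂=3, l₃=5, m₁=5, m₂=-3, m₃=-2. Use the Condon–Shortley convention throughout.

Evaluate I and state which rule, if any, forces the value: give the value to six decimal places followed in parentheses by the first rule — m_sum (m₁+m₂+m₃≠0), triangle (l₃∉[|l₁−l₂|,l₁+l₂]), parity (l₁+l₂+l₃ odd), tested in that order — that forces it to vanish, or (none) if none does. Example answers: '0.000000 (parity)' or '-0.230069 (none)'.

0.169016 (none)

Checks pass: Σm=0; 14 even; l₃=5∈[3,9].
(2·6+1)(2·3+1)(2·5+1) = 1001
Δ: 4! 8! 2! / 15! → 1/675675
sum: t=1:−1/8640 t=2:+1/2304 t=3:−1/8640 = 7/34560
3j²(6 3 5; 0 0 0) = Δ·Π!·Σ² = 7/429  (sign -1)
sum: t=0:+1/241920 = 1/241920
3j²(6 3 5; 5 -3 -2) = Δ·Π!·Σ² = 2/91  (sign -1)
combine: 4πI² = 1001·7/429·2/91 = 14/39
take √, sign +1: I = 0.16901560
No selection rule forces the value: the integral is nonzero (none).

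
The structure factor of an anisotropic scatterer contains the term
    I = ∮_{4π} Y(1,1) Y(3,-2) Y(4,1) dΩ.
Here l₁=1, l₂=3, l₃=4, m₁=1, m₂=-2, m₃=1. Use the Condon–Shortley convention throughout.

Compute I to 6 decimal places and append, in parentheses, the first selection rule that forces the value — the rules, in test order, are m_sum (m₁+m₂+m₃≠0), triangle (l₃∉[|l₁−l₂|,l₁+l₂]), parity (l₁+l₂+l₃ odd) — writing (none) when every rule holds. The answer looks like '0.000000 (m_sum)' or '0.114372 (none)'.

-0.106622 (none)

Rules hold: Σm=0, L=8 even, 2≤4≤4.
N = 3·7·9 = 189
Δ = 0!·2!·6!/9! = 1/252
Racah Σ t=0..0: t=0:+1/36 = 1/36
⇒ 3j(1 3 4; 0 0 0)² = 4/63, sgn +1
Racah Σ t=0..0: t=0:+1/240 = 1/240
⇒ 3j(1 3 4; 1 -2 1)² = 1/84, sgn -1
4πI² = N·(3j₀)²·(3jₘ)² = 1/7
I = -1·√(0.142857/4π) = -0.10662181
No selection rule forces the value: the integral is nonzero (none).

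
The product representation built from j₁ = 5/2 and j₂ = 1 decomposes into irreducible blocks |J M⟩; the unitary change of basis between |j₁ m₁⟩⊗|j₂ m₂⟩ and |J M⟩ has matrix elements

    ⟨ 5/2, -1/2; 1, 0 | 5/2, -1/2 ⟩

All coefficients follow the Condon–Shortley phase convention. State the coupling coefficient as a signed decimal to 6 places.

-0.169031

√[6·1!4!1!/7! · 2!3!1!1!2!3!] = √(144/35)
  +(−1)^0/∏(0,1,3,1,1,0)! = 1/6  (running 1/6)
  +(−1)^1/∏(1,0,2,0,2,1)! = -1/4  (running -1/12)
⟨..|..⟩ = √(144/35)·(-1/12) = -0.169031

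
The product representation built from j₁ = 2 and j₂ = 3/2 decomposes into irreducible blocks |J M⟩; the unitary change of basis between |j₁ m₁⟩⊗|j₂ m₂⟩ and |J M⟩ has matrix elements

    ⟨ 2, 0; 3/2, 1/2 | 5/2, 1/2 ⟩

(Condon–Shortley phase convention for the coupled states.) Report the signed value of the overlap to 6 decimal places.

−√(3/35) = -0.292770

j₁+j₂−J=1  J+j₁−j₂=3  J−j₁+j₂=2  j₁+j₂+J+1=7
(j₁±m₁, j₂±m₂, J±M) = (2,2,2,1,3,2)
P² = 48/35
sum k=0..1:
  [0] +1/4 = 1/4
  [1] −1/2 = -1/2
S = -1/4
C² = P²·S² = 3/35 ; C = -0.292770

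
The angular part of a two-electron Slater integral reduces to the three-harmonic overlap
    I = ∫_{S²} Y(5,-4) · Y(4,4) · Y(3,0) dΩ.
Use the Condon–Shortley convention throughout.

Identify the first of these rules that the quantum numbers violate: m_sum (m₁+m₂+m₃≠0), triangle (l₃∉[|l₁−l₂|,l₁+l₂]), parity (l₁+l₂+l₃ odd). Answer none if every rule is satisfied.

azimuthal sum: -4 + 4 + 0 = 0  ✓
1 ≤ 3 ≤ 9 (triangle on l)  ✓
L = 5 + 4 + 3 = 12 (even)  ✓

none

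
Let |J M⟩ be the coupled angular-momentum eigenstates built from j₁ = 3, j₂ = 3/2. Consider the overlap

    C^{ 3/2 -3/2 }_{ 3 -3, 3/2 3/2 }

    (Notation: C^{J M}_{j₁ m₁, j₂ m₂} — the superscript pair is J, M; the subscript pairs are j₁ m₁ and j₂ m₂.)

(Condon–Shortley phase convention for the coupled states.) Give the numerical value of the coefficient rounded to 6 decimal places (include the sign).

−√(4/7) ≈ -0.755929

triangle: 3!*3!*0!/7! = 36/5040
(j±m)!: 0!*6!*3!*0!*0!*3! = 25920
prefactor² = (2J+1)*Δ*N² = 5184/7
  k=3: −1/(3!*0!*3!*0!*0!*0!) = -1/36
Σ = -1/36  ⇒  CG² = 5184/7*(-1/36)² = 4/7
CG = −√(4/7) = -0.755929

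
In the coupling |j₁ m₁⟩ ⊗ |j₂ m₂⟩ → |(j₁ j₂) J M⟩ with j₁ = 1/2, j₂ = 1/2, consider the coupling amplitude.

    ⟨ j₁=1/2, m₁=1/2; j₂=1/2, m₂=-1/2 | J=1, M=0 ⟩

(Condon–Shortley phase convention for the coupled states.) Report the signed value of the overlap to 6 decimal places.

+0.707107

triangle: 0!*1!*1!/3! = 1/6
(j±m)!: 1!*0!*0!*1!*1!*1! = 1
prefactor² = (2J+1)*Δ*N² = 1/2
  k=0: +1/(0!*0!*0!*0!*1!*1!) = 1
Σ = 1  ⇒  CG² = 1/2*1² = 1/2
CG = +√(1/2) = +0.707107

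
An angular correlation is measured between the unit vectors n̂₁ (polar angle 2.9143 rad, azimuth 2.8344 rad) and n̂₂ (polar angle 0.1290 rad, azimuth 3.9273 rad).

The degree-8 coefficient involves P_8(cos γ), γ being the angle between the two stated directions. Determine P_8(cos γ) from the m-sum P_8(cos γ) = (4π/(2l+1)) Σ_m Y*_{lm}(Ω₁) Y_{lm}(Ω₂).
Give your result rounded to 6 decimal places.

Addition theorem: P_8(cos γ) = (4π/17) Σ_m Y*_{lm}(Ω₁) Y_{lm}(Ω₂), m = −8…8:
  m=-8: Y*=-0.00000 - 0.00000j  Y=0.00000 - 0.00000j  product -0.00000 - 0.00000j
  m=-7: Y*=-0.00003 - 0.00005j  Y=-0.00000 - 0.00000j  product -0.00000 + 0.00000j
  m=-6: Y*=-0.00018 - 0.00063j  Y=0.00000 + 0.00002j  product 0.00000 - 0.00000j
  m=-5: Y*=0.00018 - 0.00517j  Y=0.00024 - 0.00024j  product -0.00000 - 0.00000j
  m=-4: Y*=0.01021 - 0.02867j  Y=-0.00355 + 0.00000j  product -0.00004 + 0.00010j
  m=-3: Y*=0.07924 - 0.10440j  Y=0.01977 + 0.01974j  product 0.00363 - 0.00050j
  m=-2: Y*=0.31828 - 0.22453j  Y=-0.00010 - 0.15568j  product -0.03499 - 0.04953j
  m=-1: Y*=0.64614 - 0.20498j  Y=-0.38641 + 0.38665j  product -0.17042 + 0.32903j
  m=+0: Y*=0.30675 + 0.00000j  Y=0.83973 + 0.00000j  product 0.25758 + 0.00000j
  m=+1: Y*=-0.64614 - 0.20498j  Y=0.38641 + 0.38665j  product -0.17042 - 0.32903j
  m=+2: Y*=0.31828 + 0.22453j  Y=-0.00010 + 0.15568j  product -0.03499 + 0.04953j
  m=+3: Y*=-0.07924 - 0.10440j  Y=-0.01977 + 0.01974j  product 0.00363 + 0.00050j
  m=+4: Y*=0.01021 + 0.02867j  Y=-0.00355 - 0.00000j  product -0.00004 - 0.00010j
  m=+5: Y*=-0.00018 - 0.00517j  Y=-0.00024 - 0.00024j  product -0.00000 + 0.00000j
  m=+6: Y*=-0.00018 + 0.00063j  Y=0.00000 - 0.00002j  product 0.00000 + 0.00000j
  m=+7: Y*=0.00003 - 0.00005j  Y=0.00000 - 0.00000j  product -0.00000 - 0.00000j
  m=+8: Y*=-0.00000 + 0.00000j  Y=0.00000 + 0.00000j  product -0.00000 + 0.00000j
Total Σ_m = -0.14605 - 0.00000j. Multiply by 0.739198: -0.10796 - 0.00000j. P_8(cos γ) = -0.107956

-0.107956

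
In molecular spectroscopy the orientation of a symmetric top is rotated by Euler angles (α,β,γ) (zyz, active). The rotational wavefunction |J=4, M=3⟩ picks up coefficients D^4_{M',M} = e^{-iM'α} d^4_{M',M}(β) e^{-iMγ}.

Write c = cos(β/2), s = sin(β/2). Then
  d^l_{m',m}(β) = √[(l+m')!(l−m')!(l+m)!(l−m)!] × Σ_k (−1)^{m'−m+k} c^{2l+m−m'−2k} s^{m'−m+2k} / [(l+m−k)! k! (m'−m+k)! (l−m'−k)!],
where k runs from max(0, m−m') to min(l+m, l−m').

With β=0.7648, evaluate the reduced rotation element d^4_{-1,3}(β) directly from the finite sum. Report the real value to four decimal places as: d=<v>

d^4_{-1,3}(β=0.7648) via the finite sum:
c=cos(0.764800/2)=0.927772, s=sin(0.764800/2)=0.373148; N=√[6·120·5040·1]=1904.940944
k∈{4,5} keeps every argument non-negative
  k=4: (−1)^0·1904.9409/(144)·0.9278^4·0.3731^4 = +0.190024
  k=5: (−1)^1·1904.9409/(240)·0.9278^2·0.3731^6 = -0.018443
d^4_{-1,3}(0.7648) = +0.190024 -0.018443 = +0.171581

d=0.1716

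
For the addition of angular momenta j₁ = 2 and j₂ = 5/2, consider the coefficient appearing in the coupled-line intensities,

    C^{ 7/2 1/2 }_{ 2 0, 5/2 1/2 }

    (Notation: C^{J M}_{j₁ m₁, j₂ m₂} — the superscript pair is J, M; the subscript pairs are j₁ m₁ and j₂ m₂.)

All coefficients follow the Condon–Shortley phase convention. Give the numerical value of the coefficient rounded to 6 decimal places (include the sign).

√[8·1!3!4!/9! · 2!2!3!2!4!3!] = √(768/35)
  +(−1)^0/∏(0,1,2,3,1,1)! = 1/12  (running 1/12)
  +(−1)^1/∏(1,0,1,2,2,2)! = -1/8  (running -1/24)
⟨..|..⟩ = √(768/35)·(-1/24) = -0.195180

−√(4/105) = -0.195180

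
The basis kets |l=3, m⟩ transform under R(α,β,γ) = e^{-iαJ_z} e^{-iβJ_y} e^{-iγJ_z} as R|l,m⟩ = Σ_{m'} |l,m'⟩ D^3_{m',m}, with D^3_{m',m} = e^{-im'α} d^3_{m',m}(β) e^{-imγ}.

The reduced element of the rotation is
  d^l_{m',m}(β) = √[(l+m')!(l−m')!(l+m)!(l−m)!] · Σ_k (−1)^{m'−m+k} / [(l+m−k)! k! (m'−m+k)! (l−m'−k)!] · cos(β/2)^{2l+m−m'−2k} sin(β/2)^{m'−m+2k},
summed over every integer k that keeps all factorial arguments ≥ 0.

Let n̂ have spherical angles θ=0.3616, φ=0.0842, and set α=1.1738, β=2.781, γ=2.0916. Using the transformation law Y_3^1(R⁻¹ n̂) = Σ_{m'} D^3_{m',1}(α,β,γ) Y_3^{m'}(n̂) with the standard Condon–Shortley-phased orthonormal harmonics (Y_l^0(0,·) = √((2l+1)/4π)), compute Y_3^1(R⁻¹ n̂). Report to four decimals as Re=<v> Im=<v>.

Need the full column D^3_{m',1} for m'=−3..3 at α=1.1738, β=2.7810, γ=2.0916.
cos(β/2)=0.179321, sin(β/2)=0.983791
d^3_{-3,1}: single k=4 term ⇒ +0.116659;  D = +0.016394+0.115502i
d^3_{-2,1}: k∈[3..4] ⇒ +0.034724 -0.522570 = -0.487846;  D = -0.471948-0.123529i
d^3_{-1,1}: k∈[2..4] ⇒ +0.006005 -0.240970 +0.906601 = +0.671635;  D = +0.408065-0.533457i
d^3_{0,1}: k∈[1..3] ⇒ +0.000632 -0.057058 +0.572447 = +0.516021;  D = -0.256761-0.447607i
d^3_{1,1}: k∈[0..2] ⇒ +0.000033 -0.008006 +0.180728 = +0.172755;  D = -0.171433+0.021334i
d^3_{2,1}: k∈[0..1] ⇒ -0.000577 +0.034724 = +0.034147;  D = -0.009213+0.032881i
d^3_{3,1}: single k=0 term ⇒ +0.003876;  D = +0.003038+0.002407i
Y_3^{m'}(θ=0.3616,φ=0.0842) and Σ D·Y over m':
  (+0.0164+0.1155i)·(+0.0179-0.0046i)  (-0.4719-0.1235i)·(+0.1179-0.0201i)  (+0.4081-0.5335i)·(+0.3844-0.0324i)  (-0.2568-0.4476i)·(+0.4797+0.0000i)  (-0.1714+0.0213i)·(-0.3844-0.0324i)  (-0.0092+0.0329i)·(+0.1179+0.0201i)  (+0.0030+0.0024i)·(-0.0179-0.0046i)
Y_3^1(R⁻¹ n̂) = +0.023891-0.435129i

Re=0.0239 Im=-0.4351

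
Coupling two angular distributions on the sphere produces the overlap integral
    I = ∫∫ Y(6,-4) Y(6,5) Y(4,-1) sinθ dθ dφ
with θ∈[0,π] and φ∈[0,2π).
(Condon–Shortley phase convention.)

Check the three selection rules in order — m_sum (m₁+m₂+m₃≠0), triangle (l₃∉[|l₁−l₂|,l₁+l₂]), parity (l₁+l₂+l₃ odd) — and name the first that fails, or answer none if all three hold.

Σmᵢ = 0  ✓
l₃∈[|l₁−l₂|,l₁+l₂]=[0,12], have l₃=4  ✓
Σlᵢ = 16 ⇒ even  ✓

none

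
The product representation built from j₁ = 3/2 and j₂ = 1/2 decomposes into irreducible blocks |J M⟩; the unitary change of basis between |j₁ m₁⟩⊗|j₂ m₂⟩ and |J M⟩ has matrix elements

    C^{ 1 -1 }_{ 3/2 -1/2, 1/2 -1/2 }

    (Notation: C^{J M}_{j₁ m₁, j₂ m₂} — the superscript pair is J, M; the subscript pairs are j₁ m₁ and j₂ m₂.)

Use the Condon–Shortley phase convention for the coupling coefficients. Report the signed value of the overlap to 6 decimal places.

+0.500000  (= +√(1/4))

triangle: 1!×2!×0!/4! = 2/24
(j±m)!: 1!×2!×0!×1!×0!×2! = 4
prefactor² = (2J+1)×Δ×N² = 1
  k=0: +1/(0!×1!×2!×0!×0!×0!) = 1/2
Σ = 1/2  ⇒  CG² = 1×(1/2)² = 1/4
CG = +√(1/4) = +0.500000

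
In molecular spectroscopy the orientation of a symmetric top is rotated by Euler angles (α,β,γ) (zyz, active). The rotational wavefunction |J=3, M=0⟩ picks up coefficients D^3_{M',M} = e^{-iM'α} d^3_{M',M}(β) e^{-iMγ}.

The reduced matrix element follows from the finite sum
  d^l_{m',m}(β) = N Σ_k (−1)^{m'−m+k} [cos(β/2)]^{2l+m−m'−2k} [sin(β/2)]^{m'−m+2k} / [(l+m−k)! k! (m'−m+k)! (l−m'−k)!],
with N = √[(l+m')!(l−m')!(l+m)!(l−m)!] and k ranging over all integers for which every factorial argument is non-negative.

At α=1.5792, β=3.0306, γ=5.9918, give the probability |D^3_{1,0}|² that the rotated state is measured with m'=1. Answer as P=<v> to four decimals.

Split into d^3_{1,0}(β=3.0306) × two z-phases.
c=cos(3.030600/2)=0.055468, s=sin(3.030600/2)=0.998460; N=√[24·2·6·6]=41.569219
Admissible k: 0..2 (factorial args all ≥0)
  k=0: (−1)^1·41.5692/(12)·0.0555^5·0.9985^1 = -0.000002
  k=1: (−1)^2·41.5692/(4)·0.0555^3·0.9985^3 = +0.001765
  k=2: (−1)^3·41.5692/(12)·0.0555^1·0.9985^5 = -0.190672
d^3_{1,0}(3.0306) = -0.000002 +0.001765 -0.190672 = -0.188908
|D^3_{1,0}|² = |d^3_{1,0}(β)|² = (-0.188908)² = 0.035686 (the z-rotation phases have unit modulus)

P=0.0357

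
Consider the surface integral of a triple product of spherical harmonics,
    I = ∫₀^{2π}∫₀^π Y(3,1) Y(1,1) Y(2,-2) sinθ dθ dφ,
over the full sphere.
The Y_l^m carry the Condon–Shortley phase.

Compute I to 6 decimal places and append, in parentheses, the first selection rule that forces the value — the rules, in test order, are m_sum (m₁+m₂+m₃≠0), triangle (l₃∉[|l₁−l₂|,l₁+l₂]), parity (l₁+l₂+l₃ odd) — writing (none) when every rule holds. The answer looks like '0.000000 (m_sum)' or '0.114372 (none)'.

Rules hold: Σm=0, L=6 even, 2≤2≤4.
N = 7·3·5 = 105
Δ = 2!·4!·0!/7! = 1/105
Racah Σ t=1..1: t=1:−1/4 = -1/4
⇒ 3j(3 1 2; 0 0 0)² = 3/35, sgn -1
Racah Σ t=2..2: t=2:+1/48 = 1/48
⇒ 3j(3 1 2; 1 1 -2)² = 1/105, sgn +1
4πI² = N·(3j₀)²·(3jₘ)² = 3/35
I = -1·√(0.0857143/4π) = -0.08258890
No selection rule forces the value: the integral is nonzero (none).

-0.082589 (none)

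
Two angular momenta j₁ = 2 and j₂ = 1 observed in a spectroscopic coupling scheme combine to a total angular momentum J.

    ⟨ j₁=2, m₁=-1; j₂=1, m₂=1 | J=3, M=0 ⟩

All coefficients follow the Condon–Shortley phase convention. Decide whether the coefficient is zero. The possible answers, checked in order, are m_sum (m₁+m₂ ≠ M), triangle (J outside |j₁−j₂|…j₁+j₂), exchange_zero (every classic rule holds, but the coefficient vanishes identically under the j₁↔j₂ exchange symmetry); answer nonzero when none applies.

m-sum: m₁+m₂ = -1+1 = 0, M = 0  ✓
triangle: |j₁−j₂| = 1 ≤ J = 3 ≤ j₁+j₂ = 3  ✓
exchange: j₁≠j₂ or m₁≠m₂ — the exchange symmetry imposes no constraint here
value check: CG = +√(1/5) = +0.447214 ≠ 0

nonzero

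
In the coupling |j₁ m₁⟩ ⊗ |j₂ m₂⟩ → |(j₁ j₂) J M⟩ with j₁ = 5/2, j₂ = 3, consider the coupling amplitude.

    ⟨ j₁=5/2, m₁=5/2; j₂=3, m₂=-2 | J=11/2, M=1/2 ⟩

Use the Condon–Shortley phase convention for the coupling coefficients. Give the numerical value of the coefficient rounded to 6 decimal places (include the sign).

+√(1/77) ≈ +0.113961

√[12·0!5!6!/12! · 5!0!1!5!6!5!] = √(207360000/77)
  +(−1)^0/∏(0,0,0,1,5,5)! = 1/14400  (running 1/14400)
⟨..|..⟩ = √(207360000/77)·(1/14400) = +0.113961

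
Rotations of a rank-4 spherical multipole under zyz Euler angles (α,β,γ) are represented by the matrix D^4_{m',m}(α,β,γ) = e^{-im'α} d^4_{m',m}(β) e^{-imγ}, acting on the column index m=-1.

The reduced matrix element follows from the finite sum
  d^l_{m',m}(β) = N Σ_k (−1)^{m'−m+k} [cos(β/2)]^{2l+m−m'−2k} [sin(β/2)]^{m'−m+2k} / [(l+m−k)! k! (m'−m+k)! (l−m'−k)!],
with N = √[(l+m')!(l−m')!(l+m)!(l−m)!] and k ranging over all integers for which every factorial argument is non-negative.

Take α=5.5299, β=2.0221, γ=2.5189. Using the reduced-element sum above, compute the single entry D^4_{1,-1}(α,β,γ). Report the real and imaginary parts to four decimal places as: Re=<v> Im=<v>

Re=-0.2293 Im=-0.0301

D^4_{1,-1}(5.5299,2.0221,2.5189) = e^{-i·1·5.5299}·d^4_{1,-1}(2.0221)·e^{-i·-1·2.5189}. Compute d first:
With c≡cos(β/2)=0.530971 and s≡sin(β/2)=0.847390, N=[120·6·6·120]^{1/2}=720.000000
k∈{0,1,2,3} keeps every argument non-negative
  k=0: (−1)^2·720.0000/(72)·0.5310^6·0.8474^2 = +0.160914
  k=1: (−1)^3·720.0000/(24)·0.5310^4·0.8474^4 = -1.229528
  k=2: (−1)^4·720.0000/(48)·0.5310^2·0.8474^6 = +1.565787
  k=3: (−1)^5·720.0000/(720)·0.5310^0·0.8474^8 = -0.265868
d^4_{1,-1}(2.0221) = +0.160914 -1.229528 +1.565787 -0.265868 = +0.231305
Attach z-rotation phases: D = e^{-i(1)(5.5299)}·(+0.231305)·e^{-i(-1)(2.5189)} = -0.229336-0.030121i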